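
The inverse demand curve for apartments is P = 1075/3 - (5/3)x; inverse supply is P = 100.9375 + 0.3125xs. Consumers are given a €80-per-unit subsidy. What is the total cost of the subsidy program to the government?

Pre-subsidy: 1075/3 - (5/3)x = 100.9375 + 0.3125x gives x* = 2471/19 and P* = 2690/19.
With the rebate, buyers effectively pay Pb = Ps − 80, where Ps is the price sellers receive.
On the curves, Pb = 1075/3 - (5/3)x and Ps = 100.9375 + 0.3125x; the wedge Ps − Pb = 80 gives 100.9375 + 0.3125x − (1075/3 - (5/3)x) = 80, so x' = 3239/19.
Then Pb = 1075/3 − (5/3)·(3239/19) = 1410/19 and Ps = 100.9375 + 0.3125·(3239/19) = 2930/19.
Government outlay = subsidy × quantity = 80 × 3239/19 = 259120/19.

Government cost = 259120/19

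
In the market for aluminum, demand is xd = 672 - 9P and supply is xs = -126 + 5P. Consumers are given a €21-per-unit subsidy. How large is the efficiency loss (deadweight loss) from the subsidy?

Pre-subsidy: 672 - 9P = -126 + 5P gives P* = 57, x* = 159.
With the rebate, buyers effectively pay Pb = Ps − 21, where Ps is the price sellers receive.
Demand in terms of Ps becomes xd = 672 − 9(Ps − 21) = 861 - 9Ps. Setting this equal to supply: 861 - 9Ps = -126 + 5Ps, so Ps = 70.5.
Buyers pay Pb = 70.5 − 21 = 49.5; x' = -126 + 5·70.5 = 226.5.
The subsidy expands output by 226.5 − 159 = 67.5 past the efficient level; on those units the gap between marginal cost and willingness to pay runs from 0 up to 21.
DWL = ½ × 21 × 67.5 = 708.75.

Deadweight loss = €708.75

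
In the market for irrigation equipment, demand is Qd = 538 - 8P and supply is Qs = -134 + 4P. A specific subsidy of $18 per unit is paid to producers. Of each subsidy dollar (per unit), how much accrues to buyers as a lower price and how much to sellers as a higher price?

Pre-subsidy: 538 - 8P = -134 + 4P gives P* = 56, Q* = 90.
With the subsidy, sellers receive Ps = Pb + 18 for each unit, where Pb is the price buyers pay.
Supply in terms of Pb becomes Qs = -134 + 4(Pb + 18) = -62 + 4Pb. Setting this equal to demand: 538 - 8Pb = -62 + 4Pb, so Pb = 50.
Sellers receive Ps = 50 + 18 = 68; Q' = 538 − 8·50 = 138.
Buyers' price falls by P* − Pb = 56 − 50 = 6; sellers' price rises by Ps − P* = 68 − 56 = 12.

Buyers gain $6 per unit; sellers gain $12 per unit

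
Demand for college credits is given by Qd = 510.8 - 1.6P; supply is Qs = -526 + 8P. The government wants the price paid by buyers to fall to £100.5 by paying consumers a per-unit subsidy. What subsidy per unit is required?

Required subsidy s = £9 per unit

At a buyer price of 100.5, quantity demanded is 510.8 − 1.6·100.5 = 350.
Sellers supply 350 only when they receive Ps with -526 + 8·Ps = 350, i.e. Ps = 109.5.
s = Ps − Pb = 109.5 − 100.5 = 9.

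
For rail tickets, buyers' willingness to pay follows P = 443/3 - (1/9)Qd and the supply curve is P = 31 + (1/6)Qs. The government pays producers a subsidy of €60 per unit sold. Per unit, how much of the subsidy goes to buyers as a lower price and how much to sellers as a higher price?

Pre-subsidy: 443/3 - (1/9)Q = 31 + (1/6)Q gives Q* = 420 and P* = 101.
With the subsidy, sellers receive Ps = Pb + 60 for each unit, where Pb is the price buyers pay.
On the curves, Pb = 443/3 - (1/9)Q and Ps = 31 + (1/6)Q; the wedge Ps − Pb = 60 gives 31 + (1/6)Q − (443/3 - (1/9)Q) = 60, so Q' = 636.
Then Pb = 443/3 − (1/9)·636 = 77 and Ps = 31 + (1/6)·636 = 137.
Buyers' price falls by P* − Pb = 101 − 77 = 24; sellers' price rises by Ps − P* = 137 − 101 = 36.

Buyers gain €24 per unit; sellers gain €36 per unit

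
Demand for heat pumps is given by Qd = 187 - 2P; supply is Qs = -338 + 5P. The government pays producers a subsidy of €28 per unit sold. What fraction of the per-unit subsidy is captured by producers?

Producer share = 2/7

Pre-subsidy: 187 - 2P = -338 + 5P gives P* = 75, Q* = 37.
With the subsidy, sellers receive Ps = Pb + 28 for each unit, where Pb is the price buyers pay.
Supply in terms of Pb becomes Qs = -338 + 5(Pb + 28) = -198 + 5Pb. Setting this equal to demand: 187 - 2Pb = -198 + 5Pb, so Pb = 55.
Sellers receive Ps = 55 + 28 = 83; Q' = 187 − 2·55 = 77.
Buyers' price falls by P* − Pb = 75 − 55 = 20; sellers' price rises by Ps − P* = 83 − 75 = 8.
So producers capture 8/28 = 2/7 of each unit of subsidy.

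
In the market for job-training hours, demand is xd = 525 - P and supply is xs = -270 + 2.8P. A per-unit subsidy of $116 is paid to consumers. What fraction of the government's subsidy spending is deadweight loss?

DWL / government spending = 203/1906

Pre-subsidy: 525 - P = -270 + 2.8P gives P* = 3975/19, x* = 6000/19.
With the rebate, buyers effectively pay Pb = Ps − 116, where Ps is the price sellers receive.
Demand in terms of Ps becomes xd = 525 − 1(Ps − 116) = 641 - Ps. Setting this equal to supply: 641 - Ps = -270 + 2.8Ps, so Ps = 4555/19.
Buyers pay Pb = 4555/19 − 116 = 2351/19; x' = -270 + 2.8·(4555/19) = 7624/19.
ΔCS = ½(6000/19 + 7624/19)(3975/19 − 2351/19) = 11062688/361; ΔPS = ½(6000/19 + 7624/19)(4555/19 − 3975/19) = 3950960/361.
Government spending = 116 × 7624/19 = 884384/19.
DWL = ½ × 116 × (7624/19 − 6000/19) = 94192/19; fraction = (94192/19) / (884384/19) = 203/1906.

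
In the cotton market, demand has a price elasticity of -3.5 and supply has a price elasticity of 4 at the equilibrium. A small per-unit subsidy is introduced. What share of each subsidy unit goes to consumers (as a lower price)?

Consumer share = 8/15

For a small subsidy around the equilibrium, the benefit split depends on the relative slopes, which at a point are proportional to the elasticities.
Buyer share = εs/(εs + |εd|) = 4/(4 + 3.5) = 8/15; seller share = |εd|/(εs + |εd|) = 7/15.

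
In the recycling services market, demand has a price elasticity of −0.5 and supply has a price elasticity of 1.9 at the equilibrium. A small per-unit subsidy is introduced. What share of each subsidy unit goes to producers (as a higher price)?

For a small subsidy around the equilibrium, the benefit split depends on the relative slopes, which at a point are proportional to the elasticities.
Buyer share = εs/(εs + |εd|) = 1.9/(1.9 + 0.5) = 19/24; seller share = |εd|/(εs + |εd|) = 5/24.
So producers capture 5/24 of the subsidy.

Producer share = 5/24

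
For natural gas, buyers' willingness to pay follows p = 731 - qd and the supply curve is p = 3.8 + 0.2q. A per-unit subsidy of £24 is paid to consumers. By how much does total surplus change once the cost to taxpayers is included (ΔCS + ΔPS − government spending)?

Net change in total surplus = -£240

Pre-subsidy: 731 - q = 3.8 + 0.2q gives q* = 606 and p* = 125.
With the rebate, buyers effectively pay pb = ps − 24, where ps is the price sellers receive.
On the curves, pb = 731 - q and ps = 3.8 + 0.2q; the wedge ps − pb = 24 gives 3.8 + 0.2q − (731 - q) = 24, so q' = 626.
Then pb = 731 − 1·626 = 105 and ps = 3.8 + 0.2·626 = 129.
ΔCS = ½(606 + 626)(125 − 105) = 12320; ΔPS = ½(606 + 626)(129 − 125) = 2464.
Government spending = 24 × 626 = 15024.
Net change = 12320 + 2464 − 15024 = -240. The loss equals the DWL triangle ½·24·20.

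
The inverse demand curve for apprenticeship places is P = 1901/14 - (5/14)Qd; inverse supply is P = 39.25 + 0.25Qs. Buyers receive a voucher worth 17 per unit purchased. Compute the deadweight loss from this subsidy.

Pre-subsidy: 1901/14 - (5/14)Q = 39.25 + 0.25Q gives Q* = 159 and P* = 79.
With the rebate, buyers effectively pay Pb = Ps − 17, where Ps is the price sellers receive.
On the curves, Pb = 1901/14 - (5/14)Q and Ps = 39.25 + 0.25Q; the wedge Ps − Pb = 17 gives 39.25 + 0.25Q − (1901/14 - (5/14)Q) = 17, so Q' = 187.
Then Pb = 1901/14 − (5/14)·187 = 69 and Ps = 39.25 + 0.25·187 = 86.
The subsidy expands output by 187 − 159 = 28 past the efficient level; on those units the gap between marginal cost and willingness to pay runs from 0 up to 17.
DWL = ½ × 17 × 28 = 238.

Deadweight loss = 238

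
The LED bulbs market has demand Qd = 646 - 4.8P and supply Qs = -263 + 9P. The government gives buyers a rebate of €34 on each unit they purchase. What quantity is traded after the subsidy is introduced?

Pre-subsidy: 646 - 4.8P = -263 + 9P gives P* = 1515/23, Q* = 7586/23.
With the rebate, buyers effectively pay Pb = Ps − 34, where Ps is the price sellers receive.
Demand in terms of Ps becomes Qd = 646 − 4.8(Ps − 34) = 809.2 - 4.8Ps. Setting this equal to supply: 809.2 - 4.8Ps = -263 + 9Ps, so Ps = 1787/23.
Buyers pay Pb = 1787/23 − 34 = 1005/23; Q' = -263 + 9·(1787/23) = 10034/23.

Q' = 10034/23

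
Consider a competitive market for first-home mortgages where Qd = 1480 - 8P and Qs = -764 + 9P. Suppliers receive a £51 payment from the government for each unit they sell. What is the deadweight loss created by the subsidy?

Deadweight loss = £5508

Pre-subsidy: 1480 - 8P = -764 + 9P gives P* = 132, Q* = 424.
With the subsidy, sellers receive Ps = Pb + 51 for each unit, where Pb is the price buyers pay.
Supply in terms of Pb becomes Qs = -764 + 9(Pb + 51) = -305 + 9Pb. Setting this equal to demand: 1480 - 8Pb = -305 + 9Pb, so Pb = 105.
Sellers receive Ps = 105 + 51 = 156; Q' = 1480 − 8·105 = 640.
The subsidy expands output by 640 − 424 = 216 past the efficient level; on those units the gap between marginal cost and willingness to pay runs from 0 up to 51.
DWL = ½ × 51 × 216 = 5508.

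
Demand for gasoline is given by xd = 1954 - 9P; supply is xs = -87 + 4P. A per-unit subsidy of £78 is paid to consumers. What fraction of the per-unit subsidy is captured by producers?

Pre-subsidy: 1954 - 9P = -87 + 4P gives P* = 157, x* = 541.
With the rebate, buyers effectively pay Pb = Ps − 78, where Ps is the price sellers receive.
Demand in terms of Ps becomes xd = 1954 − 9(Ps − 78) = 2656 - 9Ps. Setting this equal to supply: 2656 - 9Ps = -87 + 4Ps, so Ps = 211.
Buyers pay Pb = 211 − 78 = 133; x' = -87 + 4·211 = 757.
Buyers' price falls by P* − Pb = 157 − 133 = 24; sellers' price rises by Ps − P* = 211 − 157 = 54.
So producers capture 54/78 = 9/13 of each unit of subsidy.

Producer share = 9/13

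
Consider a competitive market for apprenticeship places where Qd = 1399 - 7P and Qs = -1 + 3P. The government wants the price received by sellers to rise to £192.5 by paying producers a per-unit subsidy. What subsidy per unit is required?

Required subsidy s = £75 per unit

At a seller price of 192.5, quantity supplied is -1 + 3·192.5 = 576.5.
Buyers absorb 576.5 only when they pay Pb with 1399 − 7·Pb = 576.5, i.e. Pb = 117.5.
s = Ps − Pb = 192.5 − 117.5 = 75.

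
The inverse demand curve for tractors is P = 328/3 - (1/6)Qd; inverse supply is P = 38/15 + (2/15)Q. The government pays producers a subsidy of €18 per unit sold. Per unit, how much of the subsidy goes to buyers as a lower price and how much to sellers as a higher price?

Pre-subsidy: 328/3 - (1/6)Q = 38/15 + (2/15)Q gives Q* = 356 and P* = 50.
With the subsidy, sellers receive Ps = Pb + 18 for each unit, where Pb is the price buyers pay.
On the curves, Pb = 328/3 - (1/6)Q and Ps = 38/15 + (2/15)Q; the wedge Ps − Pb = 18 gives 38/15 + (2/15)Q − (328/3 - (1/6)Q) = 18, so Q' = 416.
Then Pb = 328/3 − (1/6)·416 = 40 and Ps = 38/15 + (2/15)·416 = 58.
Buyers' price falls by P* − Pb = 50 − 40 = 10; sellers' price rises by Ps − P* = 58 − 50 = 8.

Buyers gain €10 per unit; sellers gain €8 per unit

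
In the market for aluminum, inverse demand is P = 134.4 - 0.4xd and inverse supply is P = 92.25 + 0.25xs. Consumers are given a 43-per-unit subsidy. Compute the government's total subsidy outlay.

Pre-subsidy: 134.4 - 0.4x = 92.25 + 0.25x gives x* = 843/13 and P* = 1410/13.
With the rebate, buyers effectively pay Pb = Ps − 43, where Ps is the price sellers receive.
On the curves, Pb = 134.4 - 0.4x and Ps = 92.25 + 0.25x; the wedge Ps − Pb = 43 gives 92.25 + 0.25x − (134.4 - 0.4x) = 43, so x' = 131.
Then Pb = 134.4 − 0.4·131 = 82 and Ps = 92.25 + 0.25·131 = 125.
Government outlay = subsidy × quantity = 43 × 131 = 5633.

Government cost = 5633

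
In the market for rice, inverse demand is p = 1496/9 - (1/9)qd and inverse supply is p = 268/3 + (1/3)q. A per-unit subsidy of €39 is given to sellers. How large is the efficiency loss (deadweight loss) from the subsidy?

Pre-subsidy: 1496/9 - (1/9)q = 268/3 + (1/3)q gives q* = 173 and p* = 147.
With the subsidy, sellers receive ps = pb + 39 for each unit, where pb is the price buyers pay.
On the curves, pb = 1496/9 - (1/9)q and ps = 268/3 + (1/3)q; the wedge ps − pb = 39 gives 268/3 + (1/3)q − (1496/9 - (1/9)q) = 39, so q' = 260.75.
Then pb = 1496/9 − (1/9)·260.75 = 137.25 and ps = 268/3 + (1/3)·260.75 = 176.25.
The subsidy expands output by 260.75 − 173 = 87.75 past the efficient level; on those units the gap between marginal cost and willingness to pay runs from 0 up to 39.
DWL = ½ × 39 × 87.75 = 1711.125.

Deadweight loss = €1711.125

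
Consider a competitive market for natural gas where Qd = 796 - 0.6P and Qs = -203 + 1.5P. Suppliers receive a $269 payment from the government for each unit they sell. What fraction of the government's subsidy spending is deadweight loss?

Pre-subsidy: 796 - 0.6P = -203 + 1.5P gives P* = 3330/7, Q* = 3574/7.
With the subsidy, sellers receive Ps = Pb + 269 for each unit, where Pb is the price buyers pay.
Supply in terms of Pb becomes Qs = -203 + 1.5(Pb + 269) = 200.5 + 1.5Pb. Setting this equal to demand: 796 - 0.6Pb = 200.5 + 1.5Pb, so Pb = 1985/7.
Sellers receive Ps = 1985/7 + 269 = 3868/7; Q' = 796 − 0.6·(1985/7) = 4381/7.
ΔCS = ½(3574/7 + 4381/7)(3330/7 − 1985/7) = 10699475/98; ΔPS = ½(3574/7 + 4381/7)(3868/7 − 3330/7) = 2139895/49.
Government spending = 269 × 4381/7 = 1178489/7.
DWL = ½ × 269 × (4381/7 − 3574/7) = 217083/14; fraction = (217083/14) / (1178489/7) = 807/8762.

DWL / government spending = 807/8762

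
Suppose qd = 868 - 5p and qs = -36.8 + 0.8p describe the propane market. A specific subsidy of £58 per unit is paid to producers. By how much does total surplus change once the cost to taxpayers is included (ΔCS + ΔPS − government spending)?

Net change in total surplus = -£1160

Pre-subsidy: 868 - 5p = -36.8 + 0.8p gives p* = 156, q* = 88.
With the subsidy, sellers receive ps = pb + 58 for each unit, where pb is the price buyers pay.
Supply in terms of pb becomes qs = -36.8 + 0.8(pb + 58) = 9.6 + 0.8pb. Setting this equal to demand: 868 - 5pb = 9.6 + 0.8pb, so pb = 148.
Sellers receive ps = 148 + 58 = 206; q' = 868 − 5·148 = 128.
ΔCS = ½(88 + 128)(156 − 148) = 864; ΔPS = ½(88 + 128)(206 − 156) = 5400.
Government spending = 58 × 128 = 7424.
Net change = 864 + 5400 − 7424 = -1160. The loss equals the DWL triangle ½·58·40.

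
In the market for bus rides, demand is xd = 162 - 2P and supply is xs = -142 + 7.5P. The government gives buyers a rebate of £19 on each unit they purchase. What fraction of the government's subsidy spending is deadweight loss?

Pre-subsidy: 162 - 2P = -142 + 7.5P gives P* = 32, x* = 98.
With the rebate, buyers effectively pay Pb = Ps − 19, where Ps is the price sellers receive.
Demand in terms of Ps becomes xd = 162 − 2(Ps − 19) = 200 - 2Ps. Setting this equal to supply: 200 - 2Ps = -142 + 7.5Ps, so Ps = 36.
Buyers pay Pb = 36 − 19 = 17; x' = -142 + 7.5·36 = 128.
ΔCS = ½(98 + 128)(32 − 17) = 1695; ΔPS = ½(98 + 128)(36 − 32) = 452.
Government spending = 19 × 128 = 2432.
DWL = ½ × 19 × (128 − 98) = 285; fraction = 285 / 2432 = 0.1171875.

DWL / government spending = 0.1171875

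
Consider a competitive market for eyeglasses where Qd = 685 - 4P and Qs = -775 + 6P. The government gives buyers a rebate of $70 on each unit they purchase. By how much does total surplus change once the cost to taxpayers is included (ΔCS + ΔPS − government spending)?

Net change in total surplus = -$5880

Pre-subsidy: 685 - 4P = -775 + 6P gives P* = 146, Q* = 101.
With the rebate, buyers effectively pay Pb = Ps − 70, where Ps is the price sellers receive.
Demand in terms of Ps becomes Qd = 685 − 4(Ps − 70) = 965 - 4Ps. Setting this equal to supply: 965 - 4Ps = -775 + 6Ps, so Ps = 174.
Buyers pay Pb = 174 − 70 = 104; Q' = -775 + 6·174 = 269.
ΔCS = ½(101 + 269)(146 − 104) = 7770; ΔPS = ½(101 + 269)(174 − 146) = 5180.
Government spending = 70 × 269 = 18830.
Net change = 7770 + 5180 − 18830 = -5880. The loss equals the DWL triangle ½·70·168.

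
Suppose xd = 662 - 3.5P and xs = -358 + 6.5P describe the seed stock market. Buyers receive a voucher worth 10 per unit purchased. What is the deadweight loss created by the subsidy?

Pre-subsidy: 662 - 3.5P = -358 + 6.5P gives P* = 102, x* = 305.
With the rebate, buyers effectively pay Pb = Ps − 10, where Ps is the price sellers receive.
Demand in terms of Ps becomes xd = 662 − 3.5(Ps − 10) = 697 - 3.5Ps. Setting this equal to supply: 697 - 3.5Ps = -358 + 6.5Ps, so Ps = 105.5.
Buyers pay Pb = 105.5 − 10 = 95.5; x' = -358 + 6.5·105.5 = 327.75.
The subsidy expands output by 327.75 − 305 = 22.75 past the efficient level; on those units the gap between marginal cost and willingness to pay runs from 0 up to 10.
DWL = ½ × 10 × 22.75 = 113.75.

Deadweight loss = 113.75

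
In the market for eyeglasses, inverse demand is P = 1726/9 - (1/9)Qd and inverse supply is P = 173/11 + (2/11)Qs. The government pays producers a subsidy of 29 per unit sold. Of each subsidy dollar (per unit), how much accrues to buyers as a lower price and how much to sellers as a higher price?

Pre-subsidy: 1726/9 - (1/9)Q = 173/11 + (2/11)Q gives Q* = 601 and P* = 125.
With the subsidy, sellers receive Ps = Pb + 29 for each unit, where Pb is the price buyers pay.
On the curves, Pb = 1726/9 - (1/9)Q and Ps = 173/11 + (2/11)Q; the wedge Ps − Pb = 29 gives 173/11 + (2/11)Q − (1726/9 - (1/9)Q) = 29, so Q' = 700.
Then Pb = 1726/9 − (1/9)·700 = 114 and Ps = 173/11 + (2/11)·700 = 143.
Buyers' price falls by P* − Pb = 125 − 114 = 11; sellers' price rises by Ps − P* = 143 − 125 = 18.

Buyers gain 11 per unit; sellers gain 18 per unit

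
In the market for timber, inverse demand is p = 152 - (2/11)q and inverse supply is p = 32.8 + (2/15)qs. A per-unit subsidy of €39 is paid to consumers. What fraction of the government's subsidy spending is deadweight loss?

Pre-subsidy: 152 - (2/11)q = 32.8 + (2/15)q gives q* = 4917/13 and p* = 1082/13.
With the rebate, buyers effectively pay pb = ps − 39, where ps is the price sellers receive.
On the curves, pb = 152 - (2/11)q and ps = 32.8 + (2/15)q; the wedge ps − pb = 39 gives 32.8 + (2/15)q − (152 - (2/11)q) = 39, so q' = 26103/52.
Then pb = 152 − (2/11)·(26103/52) = 1579/26 and ps = 32.8 + (2/15)·(26103/52) = 2593/26.
ΔCS = ½(4917/13 + 26103/52)(1082/13 − 1579/26) = 2059695/208; ΔPS = ½(4917/13 + 26103/52)(2593/26 − 1082/13) = 1510443/208.
Government spending = 39 × 26103/52 = 19577.25.
DWL = ½ × 39 × (26103/52 − 4917/13) = 2413.125; fraction = 2413.125 / 19577.25 = 195/1582.

DWL / government spending = 195/1582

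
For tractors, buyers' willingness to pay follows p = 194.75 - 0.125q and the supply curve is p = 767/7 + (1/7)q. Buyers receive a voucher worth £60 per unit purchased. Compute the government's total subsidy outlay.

Government cost = £32520

Pre-subsidy: 194.75 - 0.125q = 767/7 + (1/7)q gives q* = 318 and p* = 155.
With the rebate, buyers effectively pay pb = ps − 60, where ps is the price sellers receive.
On the curves, pb = 194.75 - 0.125q and ps = 767/7 + (1/7)q; the wedge ps − pb = 60 gives 767/7 + (1/7)q − (194.75 - 0.125q) = 60, so q' = 542.
Then pb = 194.75 − 0.125·542 = 127 and ps = 767/7 + (1/7)·542 = 187.
Government outlay = subsidy × quantity = 60 × 542 = 32520.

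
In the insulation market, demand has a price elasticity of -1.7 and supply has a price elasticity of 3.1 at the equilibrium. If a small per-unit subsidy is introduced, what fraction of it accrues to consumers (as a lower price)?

For a small subsidy around the equilibrium, the benefit split depends on the relative slopes, which at a point are proportional to the elasticities.
Buyer share = εs/(εs + |εd|) = 3.1/(3.1 + 1.7) = 31/48; seller share = |εd|/(εs + |εd|) = 17/48.

Consumer share = 31/48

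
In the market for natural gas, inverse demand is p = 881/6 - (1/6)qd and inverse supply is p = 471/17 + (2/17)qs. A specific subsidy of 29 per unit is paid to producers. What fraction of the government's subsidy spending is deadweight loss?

Pre-subsidy: 881/6 - (1/6)q = 471/17 + (2/17)q gives q* = 419 and p* = 77.
With the subsidy, sellers receive ps = pb + 29 for each unit, where pb is the price buyers pay.
On the curves, pb = 881/6 - (1/6)q and ps = 471/17 + (2/17)q; the wedge ps − pb = 29 gives 471/17 + (2/17)q − (881/6 - (1/6)q) = 29, so q' = 521.
Then pb = 881/6 − (1/6)·521 = 60 and ps = 471/17 + (2/17)·521 = 89.
ΔCS = ½(419 + 521)(77 − 60) = 7990; ΔPS = ½(419 + 521)(89 − 77) = 5640.
Government spending = 29 × 521 = 15109.
DWL = ½ × 29 × (521 − 419) = 1479; fraction = 1479 / 15109 = 51/521.

DWL / government spending = 51/521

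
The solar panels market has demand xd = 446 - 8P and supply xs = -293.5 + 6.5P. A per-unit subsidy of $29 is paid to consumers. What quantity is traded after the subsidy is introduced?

x' = 142

Pre-subsidy: 446 - 8P = -293.5 + 6.5P gives P* = 51, x* = 38.
With the rebate, buyers effectively pay Pb = Ps − 29, where Ps is the price sellers receive.
Demand in terms of Ps becomes xd = 446 − 8(Ps − 29) = 678 - 8Ps. Setting this equal to supply: 678 - 8Ps = -293.5 + 6.5Ps, so Ps = 67.
Buyers pay Pb = 67 − 29 = 38; x' = -293.5 + 6.5·67 = 142.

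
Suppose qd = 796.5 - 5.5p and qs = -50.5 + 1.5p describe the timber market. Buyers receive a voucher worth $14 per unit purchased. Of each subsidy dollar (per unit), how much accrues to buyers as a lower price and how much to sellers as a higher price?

Buyers gain $3 per unit; sellers gain $11 per unit

Pre-subsidy: 796.5 - 5.5p = -50.5 + 1.5p gives p* = 121, q* = 131.
With the rebate, buyers effectively pay pb = ps − 14, where ps is the price sellers receive.
Demand in terms of ps becomes qd = 796.5 − 5.5(ps − 14) = 873.5 - 5.5ps. Setting this equal to supply: 873.5 - 5.5ps = -50.5 + 1.5ps, so ps = 132.
Buyers pay pb = 132 − 14 = 118; q' = -50.5 + 1.5·132 = 147.5.
Buyers' price falls by p* − pb = 121 − 118 = 3; sellers' price rises by ps − p* = 132 − 121 = 11.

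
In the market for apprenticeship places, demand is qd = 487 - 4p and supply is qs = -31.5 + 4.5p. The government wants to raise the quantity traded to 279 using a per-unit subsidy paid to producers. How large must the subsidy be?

At q = 279, invert demand for the buyer price: pb = (487 − 279)/4 = 52; invert supply for the seller price: ps = (279 − (-31.5))/4.5 = 69.
The subsidy must fill the gap: s = ps − pb = 69 − 52 = 17.

Required subsidy s = 17 per unit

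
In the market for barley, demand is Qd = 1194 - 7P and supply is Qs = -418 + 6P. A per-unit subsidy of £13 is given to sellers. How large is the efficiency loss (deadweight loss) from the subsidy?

Deadweight loss = £273

Pre-subsidy: 1194 - 7P = -418 + 6P gives P* = 124, Q* = 326.
With the subsidy, sellers receive Ps = Pb + 13 for each unit, where Pb is the price buyers pay.
Supply in terms of Pb becomes Qs = -418 + 6(Pb + 13) = -340 + 6Pb. Setting this equal to demand: 1194 - 7Pb = -340 + 6Pb, so Pb = 118.
Sellers receive Ps = 118 + 13 = 131; Q' = 1194 − 7·118 = 368.
The subsidy expands output by 368 − 326 = 42 past the efficient level; on those units the gap between marginal cost and willingness to pay runs from 0 up to 13.
DWL = ½ × 13 × 42 = 273.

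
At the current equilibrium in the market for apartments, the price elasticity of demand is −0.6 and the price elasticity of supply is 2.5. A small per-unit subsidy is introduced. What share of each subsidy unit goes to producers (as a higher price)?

For a small subsidy around the equilibrium, the benefit split depends on the relative slopes, which at a point are proportional to the elasticities.
Buyer share = εs/(εs + |εd|) = 2.5/(2.5 + 0.6) = 25/31; seller share = |εd|/(εs + |εd|) = 6/31.
So producers capture 6/31 of the subsidy.

Producer share = 6/31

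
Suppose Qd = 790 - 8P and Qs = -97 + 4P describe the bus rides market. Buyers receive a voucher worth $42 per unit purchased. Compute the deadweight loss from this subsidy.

Deadweight loss = $2352

Pre-subsidy: 790 - 8P = -97 + 4P gives P* = 887/12, Q* = 596/3.
With the rebate, buyers effectively pay Pb = Ps − 42, where Ps is the price sellers receive.
Demand in terms of Ps becomes Qd = 790 − 8(Ps − 42) = 1126 - 8Ps. Setting this equal to supply: 1126 - 8Ps = -97 + 4Ps, so Ps = 1223/12.
Buyers pay Pb = 1223/12 − 42 = 719/12; Q' = -97 + 4·(1223/12) = 932/3.
The subsidy expands output by 932/3 − 596/3 = 112 past the efficient level; on those units the gap between marginal cost and willingness to pay runs from 0 up to 42.
DWL = ½ × 42 × 112 = 2352.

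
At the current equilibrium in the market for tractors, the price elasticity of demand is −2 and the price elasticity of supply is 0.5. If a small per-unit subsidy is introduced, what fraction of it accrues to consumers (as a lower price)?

For a small subsidy around the equilibrium, the benefit split depends on the relative slopes, which at a point are proportional to the elasticities.
Buyer share = εs/(εs + |εd|) = 0.5/(0.5 + 2) = 0.2; seller share = |εd|/(εs + |εd|) = 0.8.

Consumer share = 0.2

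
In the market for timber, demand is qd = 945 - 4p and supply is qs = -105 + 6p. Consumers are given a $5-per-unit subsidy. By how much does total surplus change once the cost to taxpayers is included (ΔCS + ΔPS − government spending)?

Pre-subsidy: 945 - 4p = -105 + 6p gives p* = 105, q* = 525.
With the rebate, buyers effectively pay pb = ps − 5, where ps is the price sellers receive.
Demand in terms of ps becomes qd = 945 − 4(ps − 5) = 965 - 4ps. Setting this equal to supply: 965 - 4ps = -105 + 6ps, so ps = 107.
Buyers pay pb = 107 − 5 = 102; q' = -105 + 6·107 = 537.
ΔCS = ½(525 + 537)(105 − 102) = 1593; ΔPS = ½(525 + 537)(107 − 105) = 1062.
Government spending = 5 × 537 = 2685.
Net change = 1593 + 1062 − 2685 = -30. The loss equals the DWL triangle ½·5·12.

Net change in total surplus = -$30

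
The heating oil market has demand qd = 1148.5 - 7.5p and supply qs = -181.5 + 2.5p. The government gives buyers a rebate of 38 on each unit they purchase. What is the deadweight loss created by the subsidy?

Deadweight loss = 1353.75

Pre-subsidy: 1148.5 - 7.5p = -181.5 + 2.5p gives p* = 133, q* = 151.
With the rebate, buyers effectively pay pb = ps − 38, where ps is the price sellers receive.
Demand in terms of ps becomes qd = 1148.5 − 7.5(ps − 38) = 1433.5 - 7.5ps. Setting this equal to supply: 1433.5 - 7.5ps = -181.5 + 2.5ps, so ps = 161.5.
Buyers pay pb = 161.5 − 38 = 123.5; q' = -181.5 + 2.5·161.5 = 222.25.
The subsidy expands output by 222.25 − 151 = 71.25 past the efficient level; on those units the gap between marginal cost and willingness to pay runs from 0 up to 38.
DWL = ½ × 38 × 71.25 = 1353.75.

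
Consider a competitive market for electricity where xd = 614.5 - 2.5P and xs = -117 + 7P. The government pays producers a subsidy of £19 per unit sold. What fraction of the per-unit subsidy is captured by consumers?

Pre-subsidy: 614.5 - 2.5P = -117 + 7P gives P* = 77, x* = 422.
With the subsidy, sellers receive Ps = Pb + 19 for each unit, where Pb is the price buyers pay.
Supply in terms of Pb becomes xs = -117 + 7(Pb + 19) = 16 + 7Pb. Setting this equal to demand: 614.5 - 2.5Pb = 16 + 7Pb, so Pb = 63.
Sellers receive Ps = 63 + 19 = 82; x' = 614.5 − 2.5·63 = 457.
Buyers' price falls by P* − Pb = 77 − 63 = 14; sellers' price rises by Ps − P* = 82 − 77 = 5.
So consumers capture 14/19 = 14/19 of each unit of subsidy.

Consumer share = 14/19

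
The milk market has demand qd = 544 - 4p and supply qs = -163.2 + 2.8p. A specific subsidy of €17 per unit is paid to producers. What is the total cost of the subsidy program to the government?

Government cost = €2652

Pre-subsidy: 544 - 4p = -163.2 + 2.8p gives p* = 104, q* = 128.
With the subsidy, sellers receive ps = pb + 17 for each unit, where pb is the price buyers pay.
Supply in terms of pb becomes qs = -163.2 + 2.8(pb + 17) = -115.6 + 2.8pb. Setting this equal to demand: 544 - 4pb = -115.6 + 2.8pb, so pb = 97.
Sellers receive ps = 97 + 17 = 114; q' = 544 − 4·97 = 156.
Government outlay = subsidy × quantity = 17 × 156 = 2652.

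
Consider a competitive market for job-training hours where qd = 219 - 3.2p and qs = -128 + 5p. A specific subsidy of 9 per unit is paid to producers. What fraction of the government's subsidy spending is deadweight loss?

Pre-subsidy: 219 - 3.2p = -128 + 5p gives p* = 1735/41, q* = 3427/41.
With the subsidy, sellers receive ps = pb + 9 for each unit, where pb is the price buyers pay.
Supply in terms of pb becomes qs = -128 + 5(pb + 9) = -83 + 5pb. Setting this equal to demand: 219 - 3.2pb = -83 + 5pb, so pb = 1510/41.
Sellers receive ps = 1510/41 + 9 = 1879/41; q' = 219 − 3.2·(1510/41) = 4147/41.
ΔCS = ½(3427/41 + 4147/41)(1735/41 − 1510/41) = 852075/1681; ΔPS = ½(3427/41 + 4147/41)(1879/41 − 1735/41) = 545328/1681.
Government spending = 9 × 4147/41 = 37323/41.
DWL = ½ × 9 × (4147/41 − 3427/41) = 3240/41; fraction = (3240/41) / (37323/41) = 360/4147.

DWL / government spending = 360/4147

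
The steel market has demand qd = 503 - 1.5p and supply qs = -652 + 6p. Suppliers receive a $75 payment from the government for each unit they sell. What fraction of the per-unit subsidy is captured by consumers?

Consumer share = 0.8

Pre-subsidy: 503 - 1.5p = -652 + 6p gives p* = 154, q* = 272.
With the subsidy, sellers receive ps = pb + 75 for each unit, where pb is the price buyers pay.
Supply in terms of pb becomes qs = -652 + 6(pb + 75) = -202 + 6pb. Setting this equal to demand: 503 - 1.5pb = -202 + 6pb, so pb = 94.
Sellers receive ps = 94 + 75 = 169; q' = 503 − 1.5·94 = 362.
Buyers' price falls by p* − pb = 154 − 94 = 60; sellers' price rises by ps − p* = 169 − 154 = 15.
So consumers capture 60/75 = 0.8 of each unit of subsidy.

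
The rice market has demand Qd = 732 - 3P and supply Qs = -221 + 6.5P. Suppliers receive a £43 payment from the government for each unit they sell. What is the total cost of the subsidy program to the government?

Government cost = 424281/19

Pre-subsidy: 732 - 3P = -221 + 6.5P gives P* = 1906/19, Q* = 8190/19.
With the subsidy, sellers receive Ps = Pb + 43 for each unit, where Pb is the price buyers pay.
Supply in terms of Pb becomes Qs = -221 + 6.5(Pb + 43) = 58.5 + 6.5Pb. Setting this equal to demand: 732 - 3Pb = 58.5 + 6.5Pb, so Pb = 1347/19.
Sellers receive Ps = 1347/19 + 43 = 2164/19; Q' = 732 − 3·(1347/19) = 9867/19.
Government outlay = subsidy × quantity = 43 × 9867/19 = 424281/19.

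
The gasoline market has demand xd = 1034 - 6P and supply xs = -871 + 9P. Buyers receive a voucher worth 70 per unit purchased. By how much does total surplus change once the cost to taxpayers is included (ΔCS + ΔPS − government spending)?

Pre-subsidy: 1034 - 6P = -871 + 9P gives P* = 127, x* = 272.
With the rebate, buyers effectively pay Pb = Ps − 70, where Ps is the price sellers receive.
Demand in terms of Ps becomes xd = 1034 − 6(Ps − 70) = 1454 - 6Ps. Setting this equal to supply: 1454 - 6Ps = -871 + 9Ps, so Ps = 155.
Buyers pay Pb = 155 − 70 = 85; x' = -871 + 9·155 = 524.
ΔCS = ½(272 + 524)(127 − 85) = 16716; ΔPS = ½(272 + 524)(155 − 127) = 11144.
Government spending = 70 × 524 = 36680.
Net change = 16716 + 11144 − 36680 = -8820. The loss equals the DWL triangle ½·70·252.

Net change in total surplus = -8820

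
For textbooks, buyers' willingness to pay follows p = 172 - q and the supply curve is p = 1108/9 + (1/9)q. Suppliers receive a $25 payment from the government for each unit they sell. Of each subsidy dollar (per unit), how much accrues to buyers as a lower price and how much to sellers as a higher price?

Pre-subsidy: 172 - q = 1108/9 + (1/9)q gives q* = 44 and p* = 128.
With the subsidy, sellers receive ps = pb + 25 for each unit, where pb is the price buyers pay.
On the curves, pb = 172 - q and ps = 1108/9 + (1/9)q; the wedge ps − pb = 25 gives 1108/9 + (1/9)q − (172 - q) = 25, so q' = 66.5.
Then pb = 172 − 1·66.5 = 105.5 and ps = 1108/9 + (1/9)·66.5 = 130.5.
Buyers' price falls by p* − pb = 128 − 105.5 = 22.5; sellers' price rises by ps − p* = 130.5 − 128 = 2.5.

Buyers gain $22.5 per unit; sellers gain $2.5 per unit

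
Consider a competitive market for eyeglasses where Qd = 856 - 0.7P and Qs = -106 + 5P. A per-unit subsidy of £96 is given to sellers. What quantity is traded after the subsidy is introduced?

Q' = 45418/57

Pre-subsidy: 856 - 0.7P = -106 + 5P gives P* = 9620/57, Q* = 42058/57.
With the subsidy, sellers receive Ps = Pb + 96 for each unit, where Pb is the price buyers pay.
Supply in terms of Pb becomes Qs = -106 + 5(Pb + 96) = 374 + 5Pb. Setting this equal to demand: 856 - 0.7Pb = 374 + 5Pb, so Pb = 4820/57.
Sellers receive Ps = 4820/57 + 96 = 10292/57; Q' = 856 − 0.7·(4820/57) = 45418/57.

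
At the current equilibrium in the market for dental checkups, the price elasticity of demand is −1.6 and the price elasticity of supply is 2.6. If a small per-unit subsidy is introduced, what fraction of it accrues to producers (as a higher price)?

Producer share = 8/21

For a small subsidy around the equilibrium, the benefit split depends on the relative slopes, which at a point are proportional to the elasticities.
Buyer share = εs/(εs + |εd|) = 2.6/(2.6 + 1.6) = 13/21; seller share = |εd|/(εs + |εd|) = 8/21.
So producers capture 8/21 of the subsidy.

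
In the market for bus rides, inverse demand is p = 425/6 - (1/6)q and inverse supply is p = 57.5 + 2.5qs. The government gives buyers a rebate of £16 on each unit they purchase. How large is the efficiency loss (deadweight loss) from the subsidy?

Deadweight loss = £48

Pre-subsidy: 425/6 - (1/6)q = 57.5 + 2.5q gives q* = 5 and p* = 70.
With the rebate, buyers effectively pay pb = ps − 16, where ps is the price sellers receive.
On the curves, pb = 425/6 - (1/6)q and ps = 57.5 + 2.5q; the wedge ps − pb = 16 gives 57.5 + 2.5q − (425/6 - (1/6)q) = 16, so q' = 11.
Then pb = 425/6 − (1/6)·11 = 69 and ps = 57.5 + 2.5·11 = 85.
The subsidy expands output by 11 − 5 = 6 past the efficient level; on those units the gap between marginal cost and willingness to pay runs from 0 up to 16.
DWL = ½ × 16 × 6 = 48.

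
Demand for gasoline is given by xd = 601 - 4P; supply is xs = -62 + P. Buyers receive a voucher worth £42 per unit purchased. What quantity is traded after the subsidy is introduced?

x' = 104.2

Pre-subsidy: 601 - 4P = -62 + P gives P* = 132.6, x* = 70.6.
With the rebate, buyers effectively pay Pb = Ps − 42, where Ps is the price sellers receive.
Demand in terms of Ps becomes xd = 601 − 4(Ps − 42) = 769 - 4Ps. Setting this equal to supply: 769 - 4Ps = -62 + Ps, so Ps = 166.2.
Buyers pay Pb = 166.2 − 42 = 124.2; x' = -62 + 1·166.2 = 104.2.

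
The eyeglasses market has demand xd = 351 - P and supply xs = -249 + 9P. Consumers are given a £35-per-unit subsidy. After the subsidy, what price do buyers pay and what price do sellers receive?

Pre-subsidy: 351 - P = -249 + 9P gives P* = 60, x* = 291.
With the rebate, buyers effectively pay Pb = Ps − 35, where Ps is the price sellers receive.
Demand in terms of Ps becomes xd = 351 − 1(Ps − 35) = 386 - Ps. Setting this equal to supply: 386 - Ps = -249 + 9Ps, so Ps = 63.5.
Buyers pay Pb = 63.5 − 35 = 28.5; x' = -249 + 9·63.5 = 322.5.

Buyers pay £28.5; sellers receive £63.5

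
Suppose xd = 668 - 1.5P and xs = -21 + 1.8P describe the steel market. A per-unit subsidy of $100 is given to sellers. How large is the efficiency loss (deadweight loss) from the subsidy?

Pre-subsidy: 668 - 1.5P = -21 + 1.8P gives P* = 6890/33, x* = 3903/11.
With the subsidy, sellers receive Ps = Pb + 100 for each unit, where Pb is the price buyers pay.
Supply in terms of Pb becomes xs = -21 + 1.8(Pb + 100) = 159 + 1.8Pb. Setting this equal to demand: 668 - 1.5Pb = 159 + 1.8Pb, so Pb = 5090/33.
Sellers receive Ps = 5090/33 + 100 = 8390/33; x' = 668 − 1.5·(5090/33) = 4803/11.
The subsidy expands output by 4803/11 − 3903/11 = 900/11 past the efficient level; on those units the gap between marginal cost and willingness to pay runs from 0 up to 100.
DWL = ½ × 100 × 900/11 = 45000/11.

Deadweight loss = 45000/11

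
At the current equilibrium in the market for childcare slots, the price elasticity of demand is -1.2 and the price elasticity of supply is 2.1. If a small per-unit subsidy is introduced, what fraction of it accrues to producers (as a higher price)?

For a small subsidy around the equilibrium, the benefit split depends on the relative slopes, which at a point are proportional to the elasticities.
Buyer share = εs/(εs + |εd|) = 2.1/(2.1 + 1.2) = 7/11; seller share = |εd|/(εs + |εd|) = 4/11.
So producers capture 4/11 of the subsidy.

Producer share = 4/11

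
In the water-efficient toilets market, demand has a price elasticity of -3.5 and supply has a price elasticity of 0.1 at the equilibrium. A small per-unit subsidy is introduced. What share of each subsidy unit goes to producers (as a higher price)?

Producer share = 35/36

For a small subsidy around the equilibrium, the benefit split depends on the relative slopes, which at a point are proportional to the elasticities.
Buyer share = εs/(εs + |εd|) = 0.1/(0.1 + 3.5) = 1/36; seller share = |εd|/(εs + |εd|) = 35/36.
So producers capture 35/36 of the subsidy.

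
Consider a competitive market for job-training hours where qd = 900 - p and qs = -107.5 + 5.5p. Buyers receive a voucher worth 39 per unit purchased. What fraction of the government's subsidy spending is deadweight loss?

DWL / government spending = 33/1556

Pre-subsidy: 900 - p = -107.5 + 5.5p gives p* = 155, q* = 745.
With the rebate, buyers effectively pay pb = ps − 39, where ps is the price sellers receive.
Demand in terms of ps becomes qd = 900 − 1(ps − 39) = 939 - ps. Setting this equal to supply: 939 - ps = -107.5 + 5.5ps, so ps = 161.
Buyers pay pb = 161 − 39 = 122; q' = -107.5 + 5.5·161 = 778.
ΔCS = ½(745 + 778)(155 − 122) = 25129.5; ΔPS = ½(745 + 778)(161 − 155) = 4569.
Government spending = 39 × 778 = 30342.
DWL = ½ × 39 × (778 − 745) = 643.5; fraction = 643.5 / 30342 = 33/1556.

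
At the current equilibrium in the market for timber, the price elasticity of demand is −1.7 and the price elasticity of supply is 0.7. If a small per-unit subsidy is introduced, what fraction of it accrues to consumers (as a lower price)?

For a small subsidy around the equilibrium, the benefit split depends on the relative slopes, which at a point are proportional to the elasticities.
Buyer share = εs/(εs + |εd|) = 0.7/(0.7 + 1.7) = 7/24; seller share = |εd|/(εs + |εd|) = 17/24.

Consumer share = 7/24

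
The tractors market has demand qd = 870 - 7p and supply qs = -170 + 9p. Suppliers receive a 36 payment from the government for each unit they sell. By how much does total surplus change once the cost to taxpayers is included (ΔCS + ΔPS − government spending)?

Pre-subsidy: 870 - 7p = -170 + 9p gives p* = 65, q* = 415.
With the subsidy, sellers receive ps = pb + 36 for each unit, where pb is the price buyers pay.
Supply in terms of pb becomes qs = -170 + 9(pb + 36) = 154 + 9pb. Setting this equal to demand: 870 - 7pb = 154 + 9pb, so pb = 44.75.
Sellers receive ps = 44.75 + 36 = 80.75; q' = 870 − 7·44.75 = 556.75.
ΔCS = ½(415 + 556.75)(65 − 44.75) = 9838.96875; ΔPS = ½(415 + 556.75)(80.75 − 65) = 7652.53125.
Government spending = 36 × 556.75 = 20043.
Net change = 9838.96875 + 7652.53125 − 20043 = -2551.5. The loss equals the DWL triangle ½·36·141.75.

Net change in total surplus = -2551.5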